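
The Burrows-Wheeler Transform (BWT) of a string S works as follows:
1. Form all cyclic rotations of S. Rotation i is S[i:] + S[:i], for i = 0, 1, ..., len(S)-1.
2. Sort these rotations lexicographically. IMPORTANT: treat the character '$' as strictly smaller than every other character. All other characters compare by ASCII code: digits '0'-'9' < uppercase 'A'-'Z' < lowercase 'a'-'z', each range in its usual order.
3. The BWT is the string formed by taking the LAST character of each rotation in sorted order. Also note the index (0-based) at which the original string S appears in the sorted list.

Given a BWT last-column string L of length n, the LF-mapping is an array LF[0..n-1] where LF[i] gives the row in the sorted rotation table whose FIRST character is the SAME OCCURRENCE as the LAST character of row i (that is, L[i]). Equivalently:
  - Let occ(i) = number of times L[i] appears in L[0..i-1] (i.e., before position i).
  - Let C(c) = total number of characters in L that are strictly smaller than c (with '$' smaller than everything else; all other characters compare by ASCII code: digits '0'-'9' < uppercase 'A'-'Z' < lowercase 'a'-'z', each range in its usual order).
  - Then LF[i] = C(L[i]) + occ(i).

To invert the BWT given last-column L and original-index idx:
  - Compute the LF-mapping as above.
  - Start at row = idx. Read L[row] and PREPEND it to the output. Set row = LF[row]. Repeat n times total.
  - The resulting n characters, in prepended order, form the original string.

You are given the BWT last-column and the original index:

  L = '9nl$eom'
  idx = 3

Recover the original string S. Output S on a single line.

Answer: lemon9$

Derivation:
LF mapping: 1 5 3 0 2 6 4
Walk LF starting at row 3, prepending L[row]:
  step 1: row=3, L[3]='$', prepend. Next row=LF[3]=0
  step 2: row=0, L[0]='9', prepend. Next row=LF[0]=1
  step 3: row=1, L[1]='n', prepend. Next row=LF[1]=5
  step 4: row=5, L[5]='o', prepend. Next row=LF[5]=6
  step 5: row=6, L[6]='m', prepend. Next row=LF[6]=4
  step 6: row=4, L[4]='e', prepend. Next row=LF[4]=2
  step 7: row=2, L[2]='l', prepend. Next row=LF[2]=3
Reversed output: lemon9$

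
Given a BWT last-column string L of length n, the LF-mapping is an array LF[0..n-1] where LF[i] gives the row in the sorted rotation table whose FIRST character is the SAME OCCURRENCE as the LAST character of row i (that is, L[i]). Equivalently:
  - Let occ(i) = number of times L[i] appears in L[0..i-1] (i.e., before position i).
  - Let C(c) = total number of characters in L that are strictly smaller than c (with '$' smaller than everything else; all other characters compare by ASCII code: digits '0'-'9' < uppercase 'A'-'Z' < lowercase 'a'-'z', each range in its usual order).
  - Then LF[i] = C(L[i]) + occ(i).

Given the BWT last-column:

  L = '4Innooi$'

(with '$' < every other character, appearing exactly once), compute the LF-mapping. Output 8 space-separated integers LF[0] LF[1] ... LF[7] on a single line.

Char counts: '$':1, '4':1, 'I':1, 'i':1, 'n':2, 'o':2
C (first-col start): C('$')=0, C('4')=1, C('I')=2, C('i')=3, C('n')=4, C('o')=6
L[0]='4': occ=0, LF[0]=C('4')+0=1+0=1
L[1]='I': occ=0, LF[1]=C('I')+0=2+0=2
L[2]='n': occ=0, LF[2]=C('n')+0=4+0=4
L[3]='n': occ=1, LF[3]=C('n')+1=4+1=5
L[4]='o': occ=0, LF[4]=C('o')+0=6+0=6
L[5]='o': occ=1, LF[5]=C('o')+1=6+1=7
L[6]='i': occ=0, LF[6]=C('i')+0=3+0=3
L[7]='$': occ=0, LF[7]=C('$')+0=0+0=0

Answer: 1 2 4 5 6 7 3 0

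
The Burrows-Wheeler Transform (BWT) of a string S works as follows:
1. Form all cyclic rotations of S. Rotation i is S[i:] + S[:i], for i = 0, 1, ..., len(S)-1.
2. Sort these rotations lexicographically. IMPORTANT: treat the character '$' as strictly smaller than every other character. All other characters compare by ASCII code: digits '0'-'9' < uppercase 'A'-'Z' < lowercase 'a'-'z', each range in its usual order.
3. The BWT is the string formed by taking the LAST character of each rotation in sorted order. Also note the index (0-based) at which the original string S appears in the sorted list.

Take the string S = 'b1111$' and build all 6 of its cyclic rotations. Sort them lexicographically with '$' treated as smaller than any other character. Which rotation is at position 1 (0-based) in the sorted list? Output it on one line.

Answer: 1$b111

Derivation:
All 6 rotations (rotation i = S[i:]+S[:i]):
  rot[0] = b1111$
  rot[1] = 1111$b
  rot[2] = 111$b1
  rot[3] = 11$b11
  rot[4] = 1$b111
  rot[5] = $b1111
Sorted (with $ < everything):
  sorted[0] = $b1111
  sorted[1] = 1$b111
  sorted[2] = 11$b11
  sorted[3] = 111$b1
  sorted[4] = 1111$b
  sorted[5] = b1111$
sorted[1] = 1$b111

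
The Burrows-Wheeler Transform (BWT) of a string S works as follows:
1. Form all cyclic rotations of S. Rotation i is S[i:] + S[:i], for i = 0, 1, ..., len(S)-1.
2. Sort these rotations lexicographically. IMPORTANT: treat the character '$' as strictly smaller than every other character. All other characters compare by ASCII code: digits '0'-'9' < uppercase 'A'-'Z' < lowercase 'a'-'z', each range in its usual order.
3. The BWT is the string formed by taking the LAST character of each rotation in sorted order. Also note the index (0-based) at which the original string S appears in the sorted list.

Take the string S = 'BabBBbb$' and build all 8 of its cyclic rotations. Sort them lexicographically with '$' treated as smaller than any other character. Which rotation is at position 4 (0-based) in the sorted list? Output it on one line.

Answer: abBBbb$B

Derivation:
All 8 rotations (rotation i = S[i:]+S[:i]):
  rot[0] = BabBBbb$
  rot[1] = abBBbb$B
  rot[2] = bBBbb$Ba
  rot[3] = BBbb$Bab
  rot[4] = Bbb$BabB
  rot[5] = bb$BabBB
  rot[6] = b$BabBBb
  rot[7] = $BabBBbb
Sorted (with $ < everything):
  sorted[0] = $BabBBbb
  sorted[1] = BBbb$Bab
  sorted[2] = BabBBbb$
  sorted[3] = Bbb$BabB
  sorted[4] = abBBbb$B
  sorted[5] = b$BabBBb
  sorted[6] = bBBbb$Ba
  sorted[7] = bb$BabBB
sorted[4] = abBBbb$B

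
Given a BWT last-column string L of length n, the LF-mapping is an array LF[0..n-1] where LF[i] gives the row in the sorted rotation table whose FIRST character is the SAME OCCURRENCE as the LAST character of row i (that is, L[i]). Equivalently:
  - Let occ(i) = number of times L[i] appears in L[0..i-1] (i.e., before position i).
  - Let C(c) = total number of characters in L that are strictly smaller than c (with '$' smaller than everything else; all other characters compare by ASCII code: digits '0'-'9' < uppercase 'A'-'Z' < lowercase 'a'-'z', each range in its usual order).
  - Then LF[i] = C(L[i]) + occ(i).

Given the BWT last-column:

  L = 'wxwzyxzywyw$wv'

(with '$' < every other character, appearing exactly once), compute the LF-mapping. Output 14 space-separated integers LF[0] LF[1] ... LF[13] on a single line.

Answer: 2 7 3 12 9 8 13 10 4 11 5 0 6 1

Derivation:
Char counts: '$':1, 'v':1, 'w':5, 'x':2, 'y':3, 'z':2
C (first-col start): C('$')=0, C('v')=1, C('w')=2, C('x')=7, C('y')=9, C('z')=12
L[0]='w': occ=0, LF[0]=C('w')+0=2+0=2
L[1]='x': occ=0, LF[1]=C('x')+0=7+0=7
L[2]='w': occ=1, LF[2]=C('w')+1=2+1=3
L[3]='z': occ=0, LF[3]=C('z')+0=12+0=12
L[4]='y': occ=0, LF[4]=C('y')+0=9+0=9
L[5]='x': occ=1, LF[5]=C('x')+1=7+1=8
L[6]='z': occ=1, LF[6]=C('z')+1=12+1=13
L[7]='y': occ=1, LF[7]=C('y')+1=9+1=10
L[8]='w': occ=2, LF[8]=C('w')+2=2+2=4
L[9]='y': occ=2, LF[9]=C('y')+2=9+2=11
L[10]='w': occ=3, LF[10]=C('w')+3=2+3=5
L[11]='$': occ=0, LF[11]=C('$')+0=0+0=0
L[12]='w': occ=4, LF[12]=C('w')+4=2+4=6
L[13]='v': occ=0, LF[13]=C('v')+0=1+0=1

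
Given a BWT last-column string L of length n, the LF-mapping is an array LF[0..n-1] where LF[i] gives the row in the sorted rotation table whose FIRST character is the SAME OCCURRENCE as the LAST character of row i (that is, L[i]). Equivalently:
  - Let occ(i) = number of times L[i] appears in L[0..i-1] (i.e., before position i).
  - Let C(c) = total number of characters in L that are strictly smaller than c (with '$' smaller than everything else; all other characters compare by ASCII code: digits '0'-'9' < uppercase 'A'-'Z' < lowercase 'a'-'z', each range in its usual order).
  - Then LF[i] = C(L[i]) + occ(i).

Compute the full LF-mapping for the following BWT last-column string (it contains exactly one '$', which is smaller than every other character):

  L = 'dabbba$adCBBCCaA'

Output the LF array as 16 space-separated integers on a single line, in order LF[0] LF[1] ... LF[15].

Answer: 14 7 11 12 13 8 0 9 15 4 2 3 5 6 10 1

Derivation:
Char counts: '$':1, 'A':1, 'B':2, 'C':3, 'a':4, 'b':3, 'd':2
C (first-col start): C('$')=0, C('A')=1, C('B')=2, C('C')=4, C('a')=7, C('b')=11, C('d')=14
L[0]='d': occ=0, LF[0]=C('d')+0=14+0=14
L[1]='a': occ=0, LF[1]=C('a')+0=7+0=7
L[2]='b': occ=0, LF[2]=C('b')+0=11+0=11
L[3]='b': occ=1, LF[3]=C('b')+1=11+1=12
L[4]='b': occ=2, LF[4]=C('b')+2=11+2=13
L[5]='a': occ=1, LF[5]=C('a')+1=7+1=8
L[6]='$': occ=0, LF[6]=C('$')+0=0+0=0
L[7]='a': occ=2, LF[7]=C('a')+2=7+2=9
L[8]='d': occ=1, LF[8]=C('d')+1=14+1=15
L[9]='C': occ=0, LF[9]=C('C')+0=4+0=4
L[10]='B': occ=0, LF[10]=C('B')+0=2+0=2
L[11]='B': occ=1, LF[11]=C('B')+1=2+1=3
L[12]='C': occ=1, LF[12]=C('C')+1=4+1=5
L[13]='C': occ=2, LF[13]=C('C')+2=4+2=6
L[14]='a': occ=3, LF[14]=C('a')+3=7+3=10
L[15]='A': occ=0, LF[15]=C('A')+0=1+0=1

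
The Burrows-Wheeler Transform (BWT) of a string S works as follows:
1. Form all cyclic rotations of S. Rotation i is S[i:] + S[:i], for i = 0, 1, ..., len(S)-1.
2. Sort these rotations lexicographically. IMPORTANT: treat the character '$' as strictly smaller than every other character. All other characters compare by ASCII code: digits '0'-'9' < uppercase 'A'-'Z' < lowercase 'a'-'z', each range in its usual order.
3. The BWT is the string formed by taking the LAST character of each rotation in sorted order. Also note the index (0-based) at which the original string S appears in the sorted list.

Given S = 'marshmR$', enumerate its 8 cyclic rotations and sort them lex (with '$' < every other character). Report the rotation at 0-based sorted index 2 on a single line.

Answer: arshmR$m

Derivation:
All 8 rotations (rotation i = S[i:]+S[:i]):
  rot[0] = marshmR$
  rot[1] = arshmR$m
  rot[2] = rshmR$ma
  rot[3] = shmR$mar
  rot[4] = hmR$mars
  rot[5] = mR$marsh
  rot[6] = R$marshm
  rot[7] = $marshmR
Sorted (with $ < everything):
  sorted[0] = $marshmR
  sorted[1] = R$marshm
  sorted[2] = arshmR$m
  sorted[3] = hmR$mars
  sorted[4] = mR$marsh
  sorted[5] = marshmR$
  sorted[6] = rshmR$ma
  sorted[7] = shmR$mar
sorted[2] = arshmR$m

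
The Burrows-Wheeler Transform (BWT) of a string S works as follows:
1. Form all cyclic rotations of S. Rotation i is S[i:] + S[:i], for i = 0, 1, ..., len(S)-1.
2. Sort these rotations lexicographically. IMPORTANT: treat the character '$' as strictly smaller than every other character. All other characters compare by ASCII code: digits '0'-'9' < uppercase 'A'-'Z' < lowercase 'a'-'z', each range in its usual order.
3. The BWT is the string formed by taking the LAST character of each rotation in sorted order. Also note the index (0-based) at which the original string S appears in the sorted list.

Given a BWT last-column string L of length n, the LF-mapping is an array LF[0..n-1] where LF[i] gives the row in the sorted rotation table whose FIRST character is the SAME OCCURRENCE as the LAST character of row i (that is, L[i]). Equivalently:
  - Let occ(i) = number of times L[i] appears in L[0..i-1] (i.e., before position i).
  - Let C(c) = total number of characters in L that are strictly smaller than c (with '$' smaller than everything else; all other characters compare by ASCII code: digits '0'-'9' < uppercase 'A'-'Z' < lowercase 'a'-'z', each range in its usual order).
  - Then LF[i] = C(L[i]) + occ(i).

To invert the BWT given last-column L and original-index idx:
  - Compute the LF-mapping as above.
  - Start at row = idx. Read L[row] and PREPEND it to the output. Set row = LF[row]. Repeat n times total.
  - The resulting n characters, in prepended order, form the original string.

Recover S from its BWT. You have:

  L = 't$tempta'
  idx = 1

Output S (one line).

Answer: attempt$

Derivation:
LF mapping: 5 0 6 2 3 4 7 1
Walk LF starting at row 1, prepending L[row]:
  step 1: row=1, L[1]='$', prepend. Next row=LF[1]=0
  step 2: row=0, L[0]='t', prepend. Next row=LF[0]=5
  step 3: row=5, L[5]='p', prepend. Next row=LF[5]=4
  step 4: row=4, L[4]='m', prepend. Next row=LF[4]=3
  step 5: row=3, L[3]='e', prepend. Next row=LF[3]=2
  step 6: row=2, L[2]='t', prepend. Next row=LF[2]=6
  step 7: row=6, L[6]='t', prepend. Next row=LF[6]=7
  step 8: row=7, L[7]='a', prepend. Next row=LF[7]=1
Reversed output: attempt$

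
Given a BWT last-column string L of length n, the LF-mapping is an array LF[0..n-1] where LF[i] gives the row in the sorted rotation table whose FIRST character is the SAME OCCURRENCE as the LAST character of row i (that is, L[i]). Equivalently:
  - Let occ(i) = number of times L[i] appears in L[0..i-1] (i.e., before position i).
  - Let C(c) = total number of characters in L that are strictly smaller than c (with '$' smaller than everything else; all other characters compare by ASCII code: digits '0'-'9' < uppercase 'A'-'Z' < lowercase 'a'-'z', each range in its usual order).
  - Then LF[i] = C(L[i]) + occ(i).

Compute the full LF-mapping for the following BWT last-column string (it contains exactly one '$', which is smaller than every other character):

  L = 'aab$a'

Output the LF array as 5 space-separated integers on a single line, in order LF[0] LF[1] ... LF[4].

Char counts: '$':1, 'a':3, 'b':1
C (first-col start): C('$')=0, C('a')=1, C('b')=4
L[0]='a': occ=0, LF[0]=C('a')+0=1+0=1
L[1]='a': occ=1, LF[1]=C('a')+1=1+1=2
L[2]='b': occ=0, LF[2]=C('b')+0=4+0=4
L[3]='$': occ=0, LF[3]=C('$')+0=0+0=0
L[4]='a': occ=2, LF[4]=C('a')+2=1+2=3

Answer: 1 2 4 0 3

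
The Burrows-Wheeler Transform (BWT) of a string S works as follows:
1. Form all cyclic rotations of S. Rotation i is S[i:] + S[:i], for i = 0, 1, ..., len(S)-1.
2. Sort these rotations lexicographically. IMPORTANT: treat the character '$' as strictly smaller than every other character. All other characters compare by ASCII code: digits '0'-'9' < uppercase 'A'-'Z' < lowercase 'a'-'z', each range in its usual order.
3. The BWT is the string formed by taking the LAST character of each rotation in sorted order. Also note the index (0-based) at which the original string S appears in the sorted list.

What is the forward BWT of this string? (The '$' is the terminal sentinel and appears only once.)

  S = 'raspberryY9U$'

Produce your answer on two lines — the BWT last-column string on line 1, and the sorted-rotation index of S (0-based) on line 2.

Answer: UY9yrpbs$erar
8

Derivation:
All 13 rotations (rotation i = S[i:]+S[:i]):
  rot[0] = raspberryY9U$
  rot[1] = aspberryY9U$r
  rot[2] = spberryY9U$ra
  rot[3] = pberryY9U$ras
  rot[4] = berryY9U$rasp
  rot[5] = erryY9U$raspb
  rot[6] = rryY9U$raspbe
  rot[7] = ryY9U$raspber
  rot[8] = yY9U$raspberr
  rot[9] = Y9U$raspberry
  rot[10] = 9U$raspberryY
  rot[11] = U$raspberryY9
  rot[12] = $raspberryY9U
Sorted (with $ < everything):
  sorted[0] = $raspberryY9U  (last char: 'U')
  sorted[1] = 9U$raspberryY  (last char: 'Y')
  sorted[2] = U$raspberryY9  (last char: '9')
  sorted[3] = Y9U$raspberry  (last char: 'y')
  sorted[4] = aspberryY9U$r  (last char: 'r')
  sorted[5] = berryY9U$rasp  (last char: 'p')
  sorted[6] = erryY9U$raspb  (last char: 'b')
  sorted[7] = pberryY9U$ras  (last char: 's')
  sorted[8] = raspberryY9U$  (last char: '$')
  sorted[9] = rryY9U$raspbe  (last char: 'e')
  sorted[10] = ryY9U$raspber  (last char: 'r')
  sorted[11] = spberryY9U$ra  (last char: 'a')
  sorted[12] = yY9U$raspberr  (last char: 'r')
Last column: UY9yrpbs$erar
Original string S is at sorted index 8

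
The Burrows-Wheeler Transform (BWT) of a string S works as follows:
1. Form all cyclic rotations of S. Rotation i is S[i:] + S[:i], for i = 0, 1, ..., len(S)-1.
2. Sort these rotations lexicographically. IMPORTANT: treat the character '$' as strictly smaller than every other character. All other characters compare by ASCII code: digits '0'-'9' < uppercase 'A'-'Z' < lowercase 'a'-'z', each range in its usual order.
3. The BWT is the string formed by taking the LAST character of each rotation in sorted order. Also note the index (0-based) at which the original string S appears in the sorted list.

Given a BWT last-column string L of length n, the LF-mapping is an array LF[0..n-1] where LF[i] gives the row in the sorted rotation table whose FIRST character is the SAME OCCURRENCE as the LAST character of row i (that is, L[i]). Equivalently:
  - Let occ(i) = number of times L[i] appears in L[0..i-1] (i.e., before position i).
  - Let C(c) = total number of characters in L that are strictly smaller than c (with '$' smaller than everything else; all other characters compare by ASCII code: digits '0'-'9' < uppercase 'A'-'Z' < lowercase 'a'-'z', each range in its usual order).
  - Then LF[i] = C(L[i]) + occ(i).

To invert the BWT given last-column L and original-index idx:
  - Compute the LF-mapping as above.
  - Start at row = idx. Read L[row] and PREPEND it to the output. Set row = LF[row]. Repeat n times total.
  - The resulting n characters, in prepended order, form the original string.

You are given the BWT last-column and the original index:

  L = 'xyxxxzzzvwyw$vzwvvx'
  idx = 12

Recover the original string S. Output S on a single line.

LF mapping: 8 13 9 10 11 15 16 17 1 5 14 6 0 2 18 7 3 4 12
Walk LF starting at row 12, prepending L[row]:
  step 1: row=12, L[12]='$', prepend. Next row=LF[12]=0
  step 2: row=0, L[0]='x', prepend. Next row=LF[0]=8
  step 3: row=8, L[8]='v', prepend. Next row=LF[8]=1
  step 4: row=1, L[1]='y', prepend. Next row=LF[1]=13
  step 5: row=13, L[13]='v', prepend. Next row=LF[13]=2
  step 6: row=2, L[2]='x', prepend. Next row=LF[2]=9
  step 7: row=9, L[9]='w', prepend. Next row=LF[9]=5
  step 8: row=5, L[5]='z', prepend. Next row=LF[5]=15
  step 9: row=15, L[15]='w', prepend. Next row=LF[15]=7
  step 10: row=7, L[7]='z', prepend. Next row=LF[7]=17
  step 11: row=17, L[17]='v', prepend. Next row=LF[17]=4
  step 12: row=4, L[4]='x', prepend. Next row=LF[4]=11
  step 13: row=11, L[11]='w', prepend. Next row=LF[11]=6
  step 14: row=6, L[6]='z', prepend. Next row=LF[6]=16
  step 15: row=16, L[16]='v', prepend. Next row=LF[16]=3
  step 16: row=3, L[3]='x', prepend. Next row=LF[3]=10
  step 17: row=10, L[10]='y', prepend. Next row=LF[10]=14
  step 18: row=14, L[14]='z', prepend. Next row=LF[14]=18
  step 19: row=18, L[18]='x', prepend. Next row=LF[18]=12
Reversed output: xzyxvzwxvzwzwxvyvx$

Answer: xzyxvzwxvzwzwxvyvx$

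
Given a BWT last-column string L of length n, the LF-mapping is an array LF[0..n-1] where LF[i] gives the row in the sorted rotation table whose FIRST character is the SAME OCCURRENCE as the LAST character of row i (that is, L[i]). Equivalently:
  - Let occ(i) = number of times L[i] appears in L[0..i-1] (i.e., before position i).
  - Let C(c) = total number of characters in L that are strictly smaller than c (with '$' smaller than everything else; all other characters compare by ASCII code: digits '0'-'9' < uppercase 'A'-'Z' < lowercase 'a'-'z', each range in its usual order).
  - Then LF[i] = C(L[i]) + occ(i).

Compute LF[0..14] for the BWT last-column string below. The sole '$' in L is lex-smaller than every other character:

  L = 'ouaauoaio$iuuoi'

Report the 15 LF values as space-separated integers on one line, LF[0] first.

Char counts: '$':1, 'a':3, 'i':3, 'o':4, 'u':4
C (first-col start): C('$')=0, C('a')=1, C('i')=4, C('o')=7, C('u')=11
L[0]='o': occ=0, LF[0]=C('o')+0=7+0=7
L[1]='u': occ=0, LF[1]=C('u')+0=11+0=11
L[2]='a': occ=0, LF[2]=C('a')+0=1+0=1
L[3]='a': occ=1, LF[3]=C('a')+1=1+1=2
L[4]='u': occ=1, LF[4]=C('u')+1=11+1=12
L[5]='o': occ=1, LF[5]=C('o')+1=7+1=8
L[6]='a': occ=2, LF[6]=C('a')+2=1+2=3
L[7]='i': occ=0, LF[7]=C('i')+0=4+0=4
L[8]='o': occ=2, LF[8]=C('o')+2=7+2=9
L[9]='$': occ=0, LF[9]=C('$')+0=0+0=0
L[10]='i': occ=1, LF[10]=C('i')+1=4+1=5
L[11]='u': occ=2, LF[11]=C('u')+2=11+2=13
L[12]='u': occ=3, LF[12]=C('u')+3=11+3=14
L[13]='o': occ=3, LF[13]=C('o')+3=7+3=10
L[14]='i': occ=2, LF[14]=C('i')+2=4+2=6

Answer: 7 11 1 2 12 8 3 4 9 0 5 13 14 10 6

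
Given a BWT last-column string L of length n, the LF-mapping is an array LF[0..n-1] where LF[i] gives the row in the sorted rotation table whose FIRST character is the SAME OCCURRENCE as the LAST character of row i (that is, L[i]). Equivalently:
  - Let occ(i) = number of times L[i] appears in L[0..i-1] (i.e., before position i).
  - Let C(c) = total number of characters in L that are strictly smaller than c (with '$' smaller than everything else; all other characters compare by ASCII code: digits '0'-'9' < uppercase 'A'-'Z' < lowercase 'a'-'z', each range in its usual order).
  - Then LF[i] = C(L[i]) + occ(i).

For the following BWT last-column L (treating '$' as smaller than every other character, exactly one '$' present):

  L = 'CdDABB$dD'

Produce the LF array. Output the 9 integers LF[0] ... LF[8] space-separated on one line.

Char counts: '$':1, 'A':1, 'B':2, 'C':1, 'D':2, 'd':2
C (first-col start): C('$')=0, C('A')=1, C('B')=2, C('C')=4, C('D')=5, C('d')=7
L[0]='C': occ=0, LF[0]=C('C')+0=4+0=4
L[1]='d': occ=0, LF[1]=C('d')+0=7+0=7
L[2]='D': occ=0, LF[2]=C('D')+0=5+0=5
L[3]='A': occ=0, LF[3]=C('A')+0=1+0=1
L[4]='B': occ=0, LF[4]=C('B')+0=2+0=2
L[5]='B': occ=1, LF[5]=C('B')+1=2+1=3
L[6]='$': occ=0, LF[6]=C('$')+0=0+0=0
L[7]='d': occ=1, LF[7]=C('d')+1=7+1=8
L[8]='D': occ=1, LF[8]=C('D')+1=5+1=6

Answer: 4 7 5 1 2 3 0 8 6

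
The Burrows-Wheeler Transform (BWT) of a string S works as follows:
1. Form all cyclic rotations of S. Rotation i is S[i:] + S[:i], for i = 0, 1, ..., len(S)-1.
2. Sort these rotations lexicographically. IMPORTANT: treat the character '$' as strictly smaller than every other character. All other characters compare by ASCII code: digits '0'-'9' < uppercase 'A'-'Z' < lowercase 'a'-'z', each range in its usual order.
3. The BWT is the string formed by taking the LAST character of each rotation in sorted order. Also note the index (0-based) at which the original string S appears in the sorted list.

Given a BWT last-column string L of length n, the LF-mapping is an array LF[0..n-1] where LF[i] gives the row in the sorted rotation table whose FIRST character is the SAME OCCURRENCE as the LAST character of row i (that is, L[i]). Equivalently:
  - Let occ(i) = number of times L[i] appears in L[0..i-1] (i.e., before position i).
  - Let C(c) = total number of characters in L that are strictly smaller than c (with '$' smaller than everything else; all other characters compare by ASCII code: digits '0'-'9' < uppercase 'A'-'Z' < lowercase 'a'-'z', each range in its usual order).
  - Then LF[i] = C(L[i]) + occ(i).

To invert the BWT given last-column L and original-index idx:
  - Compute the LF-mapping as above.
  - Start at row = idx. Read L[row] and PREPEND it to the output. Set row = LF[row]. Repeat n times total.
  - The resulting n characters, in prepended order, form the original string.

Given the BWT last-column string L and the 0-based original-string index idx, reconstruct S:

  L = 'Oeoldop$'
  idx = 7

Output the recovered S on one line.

LF mapping: 1 3 5 4 2 6 7 0
Walk LF starting at row 7, prepending L[row]:
  step 1: row=7, L[7]='$', prepend. Next row=LF[7]=0
  step 2: row=0, L[0]='O', prepend. Next row=LF[0]=1
  step 3: row=1, L[1]='e', prepend. Next row=LF[1]=3
  step 4: row=3, L[3]='l', prepend. Next row=LF[3]=4
  step 5: row=4, L[4]='d', prepend. Next row=LF[4]=2
  step 6: row=2, L[2]='o', prepend. Next row=LF[2]=5
  step 7: row=5, L[5]='o', prepend. Next row=LF[5]=6
  step 8: row=6, L[6]='p', prepend. Next row=LF[6]=7
Reversed output: poodleO$

Answer: poodleO$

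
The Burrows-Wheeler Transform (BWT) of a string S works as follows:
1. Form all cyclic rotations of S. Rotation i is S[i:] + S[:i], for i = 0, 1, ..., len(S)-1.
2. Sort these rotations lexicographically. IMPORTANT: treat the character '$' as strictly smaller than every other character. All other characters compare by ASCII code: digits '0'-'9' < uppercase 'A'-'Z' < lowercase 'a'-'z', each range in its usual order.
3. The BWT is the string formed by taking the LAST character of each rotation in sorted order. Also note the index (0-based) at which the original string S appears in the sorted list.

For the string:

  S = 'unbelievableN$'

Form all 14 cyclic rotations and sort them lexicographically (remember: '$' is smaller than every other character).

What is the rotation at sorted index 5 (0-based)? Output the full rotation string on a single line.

Answer: eN$unbelievabl

Derivation:
All 14 rotations (rotation i = S[i:]+S[:i]):
  rot[0] = unbelievableN$
  rot[1] = nbelievableN$u
  rot[2] = believableN$un
  rot[3] = elievableN$unb
  rot[4] = lievableN$unbe
  rot[5] = ievableN$unbel
  rot[6] = evableN$unbeli
  rot[7] = vableN$unbelie
  rot[8] = ableN$unbeliev
  rot[9] = bleN$unbelieva
  rot[10] = leN$unbelievab
  rot[11] = eN$unbelievabl
  rot[12] = N$unbelievable
  rot[13] = $unbelievableN
Sorted (with $ < everything):
  sorted[0] = $unbelievableN
  sorted[1] = N$unbelievable
  sorted[2] = ableN$unbeliev
  sorted[3] = believableN$un
  sorted[4] = bleN$unbelieva
  sorted[5] = eN$unbelievabl
  sorted[6] = elievableN$unb
  sorted[7] = evableN$unbeli
  sorted[8] = ievableN$unbel
  sorted[9] = leN$unbelievab
  sorted[10] = lievableN$unbe
  sorted[11] = nbelievableN$u
  sorted[12] = unbelievableN$
  sorted[13] = vableN$unbelie
sorted[5] = eN$unbelievabl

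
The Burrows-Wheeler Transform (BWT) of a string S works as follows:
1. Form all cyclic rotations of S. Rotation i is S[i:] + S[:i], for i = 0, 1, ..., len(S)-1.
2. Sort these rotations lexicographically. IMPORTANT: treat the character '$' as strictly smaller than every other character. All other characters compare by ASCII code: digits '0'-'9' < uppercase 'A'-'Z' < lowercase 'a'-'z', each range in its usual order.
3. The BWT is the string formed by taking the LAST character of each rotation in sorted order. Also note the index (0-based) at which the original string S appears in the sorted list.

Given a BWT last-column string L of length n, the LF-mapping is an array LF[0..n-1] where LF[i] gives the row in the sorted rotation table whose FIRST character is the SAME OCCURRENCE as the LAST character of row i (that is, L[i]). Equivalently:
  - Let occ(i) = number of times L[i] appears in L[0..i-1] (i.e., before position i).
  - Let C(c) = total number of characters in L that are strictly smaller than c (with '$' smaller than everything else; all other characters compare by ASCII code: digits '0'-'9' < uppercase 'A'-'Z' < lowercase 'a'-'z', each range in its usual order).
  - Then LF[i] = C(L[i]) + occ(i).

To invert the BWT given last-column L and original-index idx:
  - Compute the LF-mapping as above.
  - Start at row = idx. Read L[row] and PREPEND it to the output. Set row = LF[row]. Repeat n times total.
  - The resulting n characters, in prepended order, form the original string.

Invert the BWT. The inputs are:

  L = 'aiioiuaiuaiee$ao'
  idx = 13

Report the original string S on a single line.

LF mapping: 1 7 8 12 9 14 2 10 15 3 11 5 6 0 4 13
Walk LF starting at row 13, prepending L[row]:
  step 1: row=13, L[13]='$', prepend. Next row=LF[13]=0
  step 2: row=0, L[0]='a', prepend. Next row=LF[0]=1
  step 3: row=1, L[1]='i', prepend. Next row=LF[1]=7
  step 4: row=7, L[7]='i', prepend. Next row=LF[7]=10
  step 5: row=10, L[10]='i', prepend. Next row=LF[10]=11
  step 6: row=11, L[11]='e', prepend. Next row=LF[11]=5
  step 7: row=5, L[5]='u', prepend. Next row=LF[5]=14
  step 8: row=14, L[14]='a', prepend. Next row=LF[14]=4
  step 9: row=4, L[4]='i', prepend. Next row=LF[4]=9
  step 10: row=9, L[9]='a', prepend. Next row=LF[9]=3
  step 11: row=3, L[3]='o', prepend. Next row=LF[3]=12
  step 12: row=12, L[12]='e', prepend. Next row=LF[12]=6
  step 13: row=6, L[6]='a', prepend. Next row=LF[6]=2
  step 14: row=2, L[2]='i', prepend. Next row=LF[2]=8
  step 15: row=8, L[8]='u', prepend. Next row=LF[8]=15
  step 16: row=15, L[15]='o', prepend. Next row=LF[15]=13
Reversed output: ouiaeoaiaueiiia$

Answer: ouiaeoaiaueiiia$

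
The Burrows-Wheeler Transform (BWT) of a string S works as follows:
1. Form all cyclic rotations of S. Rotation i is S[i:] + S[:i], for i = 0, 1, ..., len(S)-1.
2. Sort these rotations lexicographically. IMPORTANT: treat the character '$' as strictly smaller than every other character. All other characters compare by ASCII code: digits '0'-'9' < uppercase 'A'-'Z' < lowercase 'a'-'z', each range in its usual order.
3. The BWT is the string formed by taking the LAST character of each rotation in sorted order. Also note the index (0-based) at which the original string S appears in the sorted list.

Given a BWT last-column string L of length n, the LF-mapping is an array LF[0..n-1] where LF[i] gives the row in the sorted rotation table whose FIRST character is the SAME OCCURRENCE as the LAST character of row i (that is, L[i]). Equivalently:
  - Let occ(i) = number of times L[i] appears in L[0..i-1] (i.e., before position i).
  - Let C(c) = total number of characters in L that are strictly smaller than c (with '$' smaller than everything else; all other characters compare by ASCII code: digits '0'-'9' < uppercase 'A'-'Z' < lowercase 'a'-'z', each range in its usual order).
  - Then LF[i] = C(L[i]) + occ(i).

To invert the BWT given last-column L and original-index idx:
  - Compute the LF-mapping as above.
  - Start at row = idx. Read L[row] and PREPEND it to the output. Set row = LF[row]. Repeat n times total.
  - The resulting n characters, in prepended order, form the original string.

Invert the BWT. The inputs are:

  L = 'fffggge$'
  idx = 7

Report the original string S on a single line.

Answer: ggfegff$

Derivation:
LF mapping: 2 3 4 5 6 7 1 0
Walk LF starting at row 7, prepending L[row]:
  step 1: row=7, L[7]='$', prepend. Next row=LF[7]=0
  step 2: row=0, L[0]='f', prepend. Next row=LF[0]=2
  step 3: row=2, L[2]='f', prepend. Next row=LF[2]=4
  step 4: row=4, L[4]='g', prepend. Next row=LF[4]=6
  step 5: row=6, L[6]='e', prepend. Next row=LF[6]=1
  step 6: row=1, L[1]='f', prepend. Next row=LF[1]=3
  step 7: row=3, L[3]='g', prepend. Next row=LF[3]=5
  step 8: row=5, L[5]='g', prepend. Next row=LF[5]=7
Reversed output: ggfegff$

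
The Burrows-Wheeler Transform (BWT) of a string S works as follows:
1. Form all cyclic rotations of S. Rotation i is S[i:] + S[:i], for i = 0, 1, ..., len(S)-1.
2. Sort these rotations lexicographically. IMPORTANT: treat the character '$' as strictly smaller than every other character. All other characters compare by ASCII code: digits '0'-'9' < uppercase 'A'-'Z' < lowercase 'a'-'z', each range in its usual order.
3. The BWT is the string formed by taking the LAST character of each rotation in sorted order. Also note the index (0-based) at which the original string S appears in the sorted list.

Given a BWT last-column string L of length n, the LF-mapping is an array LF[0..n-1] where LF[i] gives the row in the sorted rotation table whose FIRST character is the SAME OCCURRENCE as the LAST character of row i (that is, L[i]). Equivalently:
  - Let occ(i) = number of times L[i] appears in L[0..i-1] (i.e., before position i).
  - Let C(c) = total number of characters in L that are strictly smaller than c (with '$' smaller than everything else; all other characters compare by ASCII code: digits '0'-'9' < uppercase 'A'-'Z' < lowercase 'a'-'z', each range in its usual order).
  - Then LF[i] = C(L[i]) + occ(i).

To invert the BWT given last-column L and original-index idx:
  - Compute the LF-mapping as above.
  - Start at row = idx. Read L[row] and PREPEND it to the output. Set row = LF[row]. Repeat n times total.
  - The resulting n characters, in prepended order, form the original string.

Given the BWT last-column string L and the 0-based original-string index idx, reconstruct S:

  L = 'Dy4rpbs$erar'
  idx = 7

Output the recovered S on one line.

Answer: raspberry4D$

Derivation:
LF mapping: 2 11 1 7 6 4 10 0 5 8 3 9
Walk LF starting at row 7, prepending L[row]:
  step 1: row=7, L[7]='$', prepend. Next row=LF[7]=0
  step 2: row=0, L[0]='D', prepend. Next row=LF[0]=2
  step 3: row=2, L[2]='4', prepend. Next row=LF[2]=1
  step 4: row=1, L[1]='y', prepend. Next row=LF[1]=11
  step 5: row=11, L[11]='r', prepend. Next row=LF[11]=9
  step 6: row=9, L[9]='r', prepend. Next row=LF[9]=8
  step 7: row=8, L[8]='e', prepend. Next row=LF[8]=5
  step 8: row=5, L[5]='b', prepend. Next row=LF[5]=4
  step 9: row=4, L[4]='p', prepend. Next row=LF[4]=6
  step 10: row=6, L[6]='s', prepend. Next row=LF[6]=10
  step 11: row=10, L[10]='a', prepend. Next row=LF[10]=3
  step 12: row=3, L[3]='r', prepend. Next row=LF[3]=7
Reversed output: raspberry4D$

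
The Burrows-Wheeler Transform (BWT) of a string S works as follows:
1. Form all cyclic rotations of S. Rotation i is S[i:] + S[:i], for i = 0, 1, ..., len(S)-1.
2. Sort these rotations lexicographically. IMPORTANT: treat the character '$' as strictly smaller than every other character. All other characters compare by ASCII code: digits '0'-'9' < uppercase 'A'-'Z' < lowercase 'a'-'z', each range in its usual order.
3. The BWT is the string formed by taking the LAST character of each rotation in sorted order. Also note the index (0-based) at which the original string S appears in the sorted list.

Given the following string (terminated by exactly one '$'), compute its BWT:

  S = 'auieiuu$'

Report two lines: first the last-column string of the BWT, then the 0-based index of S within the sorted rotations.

Answer: u$iueuai
1

Derivation:
All 8 rotations (rotation i = S[i:]+S[:i]):
  rot[0] = auieiuu$
  rot[1] = uieiuu$a
  rot[2] = ieiuu$au
  rot[3] = eiuu$aui
  rot[4] = iuu$auie
  rot[5] = uu$auiei
  rot[6] = u$auieiu
  rot[7] = $auieiuu
Sorted (with $ < everything):
  sorted[0] = $auieiuu  (last char: 'u')
  sorted[1] = auieiuu$  (last char: '$')
  sorted[2] = eiuu$aui  (last char: 'i')
  sorted[3] = ieiuu$au  (last char: 'u')
  sorted[4] = iuu$auie  (last char: 'e')
  sorted[5] = u$auieiu  (last char: 'u')
  sorted[6] = uieiuu$a  (last char: 'a')
  sorted[7] = uu$auiei  (last char: 'i')
Last column: u$iueuai
Original string S is at sorted index 1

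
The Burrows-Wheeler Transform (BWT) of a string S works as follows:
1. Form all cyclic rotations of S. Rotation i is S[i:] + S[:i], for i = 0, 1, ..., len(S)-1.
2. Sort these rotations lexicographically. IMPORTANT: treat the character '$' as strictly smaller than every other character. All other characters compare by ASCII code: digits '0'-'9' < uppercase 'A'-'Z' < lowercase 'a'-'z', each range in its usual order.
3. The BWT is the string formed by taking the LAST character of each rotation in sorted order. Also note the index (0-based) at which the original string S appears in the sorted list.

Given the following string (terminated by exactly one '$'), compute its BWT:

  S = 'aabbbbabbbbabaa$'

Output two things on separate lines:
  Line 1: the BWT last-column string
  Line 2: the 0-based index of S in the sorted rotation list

All 16 rotations (rotation i = S[i:]+S[:i]):
  rot[0] = aabbbbabbbbabaa$
  rot[1] = abbbbabbbbabaa$a
  rot[2] = bbbbabbbbabaa$aa
  rot[3] = bbbabbbbabaa$aab
  rot[4] = bbabbbbabaa$aabb
  rot[5] = babbbbabaa$aabbb
  rot[6] = abbbbabaa$aabbbb
  rot[7] = bbbbabaa$aabbbba
  rot[8] = bbbabaa$aabbbbab
  rot[9] = bbabaa$aabbbbabb
  rot[10] = babaa$aabbbbabbb
  rot[11] = abaa$aabbbbabbbb
  rot[12] = baa$aabbbbabbbba
  rot[13] = aa$aabbbbabbbbab
  rot[14] = a$aabbbbabbbbaba
  rot[15] = $aabbbbabbbbabaa
Sorted (with $ < everything):
  sorted[0] = $aabbbbabbbbabaa  (last char: 'a')
  sorted[1] = a$aabbbbabbbbaba  (last char: 'a')
  sorted[2] = aa$aabbbbabbbbab  (last char: 'b')
  sorted[3] = aabbbbabbbbabaa$  (last char: '$')
  sorted[4] = abaa$aabbbbabbbb  (last char: 'b')
  sorted[5] = abbbbabaa$aabbbb  (last char: 'b')
  sorted[6] = abbbbabbbbabaa$a  (last char: 'a')
  sorted[7] = baa$aabbbbabbbba  (last char: 'a')
  sorted[8] = babaa$aabbbbabbb  (last char: 'b')
  sorted[9] = babbbbabaa$aabbb  (last char: 'b')
  sorted[10] = bbabaa$aabbbbabb  (last char: 'b')
  sorted[11] = bbabbbbabaa$aabb  (last char: 'b')
  sorted[12] = bbbabaa$aabbbbab  (last char: 'b')
  sorted[13] = bbbabbbbabaa$aab  (last char: 'b')
  sorted[14] = bbbbabaa$aabbbba  (last char: 'a')
  sorted[15] = bbbbabbbbabaa$aa  (last char: 'a')
Last column: aab$bbaabbbbbbaa
Original string S is at sorted index 3

Answer: aab$bbaabbbbbbaa
3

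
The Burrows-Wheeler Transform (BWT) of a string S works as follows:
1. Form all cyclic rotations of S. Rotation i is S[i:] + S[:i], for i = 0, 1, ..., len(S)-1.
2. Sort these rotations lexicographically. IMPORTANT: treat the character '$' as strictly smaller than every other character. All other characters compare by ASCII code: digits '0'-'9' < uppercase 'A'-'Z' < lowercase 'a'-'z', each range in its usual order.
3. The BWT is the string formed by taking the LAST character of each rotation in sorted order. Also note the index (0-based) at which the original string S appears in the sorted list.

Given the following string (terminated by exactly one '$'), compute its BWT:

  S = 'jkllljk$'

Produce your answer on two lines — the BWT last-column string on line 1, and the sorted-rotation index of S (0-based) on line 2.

All 8 rotations (rotation i = S[i:]+S[:i]):
  rot[0] = jkllljk$
  rot[1] = kllljk$j
  rot[2] = llljk$jk
  rot[3] = lljk$jkl
  rot[4] = ljk$jkll
  rot[5] = jk$jklll
  rot[6] = k$jklllj
  rot[7] = $jkllljk
Sorted (with $ < everything):
  sorted[0] = $jkllljk  (last char: 'k')
  sorted[1] = jk$jklll  (last char: 'l')
  sorted[2] = jkllljk$  (last char: '$')
  sorted[3] = k$jklllj  (last char: 'j')
  sorted[4] = kllljk$j  (last char: 'j')
  sorted[5] = ljk$jkll  (last char: 'l')
  sorted[6] = lljk$jkl  (last char: 'l')
  sorted[7] = llljk$jk  (last char: 'k')
Last column: kl$jjllk
Original string S is at sorted index 2

Answer: kl$jjllk
2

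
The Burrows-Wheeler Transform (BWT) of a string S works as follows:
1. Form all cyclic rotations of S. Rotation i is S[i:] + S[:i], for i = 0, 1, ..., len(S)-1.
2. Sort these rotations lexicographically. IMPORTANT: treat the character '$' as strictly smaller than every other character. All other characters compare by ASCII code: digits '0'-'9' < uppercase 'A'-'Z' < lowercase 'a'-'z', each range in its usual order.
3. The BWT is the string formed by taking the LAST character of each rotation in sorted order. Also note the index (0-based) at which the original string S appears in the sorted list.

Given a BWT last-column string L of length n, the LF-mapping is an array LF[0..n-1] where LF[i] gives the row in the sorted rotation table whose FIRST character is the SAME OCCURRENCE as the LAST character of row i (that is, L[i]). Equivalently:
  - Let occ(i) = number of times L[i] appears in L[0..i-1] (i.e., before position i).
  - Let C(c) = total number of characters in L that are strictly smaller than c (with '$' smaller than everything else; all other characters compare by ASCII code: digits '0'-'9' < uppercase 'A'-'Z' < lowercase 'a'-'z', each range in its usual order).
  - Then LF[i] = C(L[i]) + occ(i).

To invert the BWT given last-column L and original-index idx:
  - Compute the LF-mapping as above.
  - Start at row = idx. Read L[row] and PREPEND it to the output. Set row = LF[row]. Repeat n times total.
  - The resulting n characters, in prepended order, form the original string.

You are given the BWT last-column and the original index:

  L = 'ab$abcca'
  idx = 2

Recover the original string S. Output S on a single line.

Answer: aaccbba$

Derivation:
LF mapping: 1 4 0 2 5 6 7 3
Walk LF starting at row 2, prepending L[row]:
  step 1: row=2, L[2]='$', prepend. Next row=LF[2]=0
  step 2: row=0, L[0]='a', prepend. Next row=LF[0]=1
  step 3: row=1, L[1]='b', prepend. Next row=LF[1]=4
  step 4: row=4, L[4]='b', prepend. Next row=LF[4]=5
  step 5: row=5, L[5]='c', prepend. Next row=LF[5]=6
  step 6: row=6, L[6]='c', prepend. Next row=LF[6]=7
  step 7: row=7, L[7]='a', prepend. Next row=LF[7]=3
  step 8: row=3, L[3]='a', prepend. Next row=LF[3]=2
Reversed output: aaccbba$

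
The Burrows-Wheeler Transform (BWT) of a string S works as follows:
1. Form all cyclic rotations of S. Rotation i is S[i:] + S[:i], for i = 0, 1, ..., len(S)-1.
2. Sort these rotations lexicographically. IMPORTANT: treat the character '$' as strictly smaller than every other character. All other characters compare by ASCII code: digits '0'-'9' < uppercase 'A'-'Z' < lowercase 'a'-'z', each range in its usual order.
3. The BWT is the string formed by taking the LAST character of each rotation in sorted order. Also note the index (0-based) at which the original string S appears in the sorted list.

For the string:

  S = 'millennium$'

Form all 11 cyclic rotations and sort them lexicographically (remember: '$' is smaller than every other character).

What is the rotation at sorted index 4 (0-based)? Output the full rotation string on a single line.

Answer: lennium$mil

Derivation:
All 11 rotations (rotation i = S[i:]+S[:i]):
  rot[0] = millennium$
  rot[1] = illennium$m
  rot[2] = llennium$mi
  rot[3] = lennium$mil
  rot[4] = ennium$mill
  rot[5] = nnium$mille
  rot[6] = nium$millen
  rot[7] = ium$millenn
  rot[8] = um$millenni
  rot[9] = m$millenniu
  rot[10] = $millennium
Sorted (with $ < everything):
  sorted[0] = $millennium
  sorted[1] = ennium$mill
  sorted[2] = illennium$m
  sorted[3] = ium$millenn
  sorted[4] = lennium$mil
  sorted[5] = llennium$mi
  sorted[6] = m$millenniu
  sorted[7] = millennium$
  sorted[8] = nium$millen
  sorted[9] = nnium$mille
  sorted[10] = um$millenni
sorted[4] = lennium$mil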